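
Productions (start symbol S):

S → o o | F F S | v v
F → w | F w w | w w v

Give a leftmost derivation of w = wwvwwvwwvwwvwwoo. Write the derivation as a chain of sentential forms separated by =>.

S => FFS   [S → F F S]
FFS => wwvFS   [F → w w v]
wwvFS => wwvwwvS   [F → w w v]
wwvwwvS => wwvwwvFFS   [S → F F S]
wwvwwvFFS => wwvwwvwwvFS   [F → w w v]
wwvwwvwwvFS => wwvwwvwwvwwvS   [F → w w v]
wwvwwvwwvwwvS => wwvwwvwwvwwvFFS   [S → F F S]
wwvwwvwwvwwvFFS => wwvwwvwwvwwvwFS   [F → w]
wwvwwvwwvwwvwFS => wwvwwvwwvwwvwwS   [F → w]
wwvwwvwwvwwvwwS => wwvwwvwwvwwvwwoo   [S → o o]

S => FFS => wwvFS => wwvwwvS => wwvwwvFFS => wwvwwvwwvFS => wwvwwvwwvwwvS => wwvwwvwwvwwvFFS => wwvwwvwwvwwvwFS => wwvwwvwwvwwvwwS => wwvwwvwwvwwvwwoo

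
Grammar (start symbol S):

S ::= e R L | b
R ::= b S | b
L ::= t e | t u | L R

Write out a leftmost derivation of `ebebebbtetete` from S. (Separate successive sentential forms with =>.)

S => eRL => ebSL => ebeRLL => ebebSLL => ebebeRLLL => ebebebSLLL => ebebebbLLL => ebebebbteLL => ebebebbteteL => ebebebbtetete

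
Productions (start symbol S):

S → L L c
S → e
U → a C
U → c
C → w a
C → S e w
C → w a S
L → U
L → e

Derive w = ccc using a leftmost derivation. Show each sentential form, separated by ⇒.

S ⇒ LLc ⇒ ULc ⇒ cLc ⇒ cUc ⇒ ccc

S ⇒ LLc   [S → L L c]
LLc ⇒ ULc   [L → U]
ULc ⇒ cLc   [U → c]
cLc ⇒ cUc   [L → U]
cUc ⇒ ccc   [U → c]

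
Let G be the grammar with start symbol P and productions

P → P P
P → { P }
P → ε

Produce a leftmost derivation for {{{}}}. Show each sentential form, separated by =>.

P => {P} => {PP} => {PPP} => {PPPP} => {{P}PPP} => {{PP}PPP} => {{{P}P}PPP} => {{{}P}PPP} => {{{}}PPP} => {{{}}PP} => {{{}}P} => {{{}}}

P => {P}   [P → { P }]
{P} => {PP}   [P → P P]
{PP} => {PPP}   [P → P P]
{PPP} => {PPPP}   [P → P P]
{PPPP} => {{P}PPP}   [P → { P }]
{{P}PPP} => {{PP}PPP}   [P → P P]
{{PP}PPP} => {{{P}P}PPP}   [P → { P }]
{{{P}P}PPP} => {{{}P}PPP}   [P → ε]
{{{}P}PPP} => {{{}}PPP}   [P → ε]
{{{}}PPP} => {{{}}PP}   [P → ε]
{{{}}PP} => {{{}}P}   [P → ε]
{{{}}P} => {{{}}}   [P → ε]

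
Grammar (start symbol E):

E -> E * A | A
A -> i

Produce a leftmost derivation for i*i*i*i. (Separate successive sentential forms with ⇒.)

E ⇒ E*A   [E -> E * A]
E*A ⇒ E*A*A   [E -> E * A]
E*A*A ⇒ E*A*A*A   [E -> E * A]
E*A*A*A ⇒ A*A*A*A   [E -> A]
A*A*A*A ⇒ i*A*A*A   [A -> i]
i*A*A*A ⇒ i*i*A*A   [A -> i]
i*i*A*A ⇒ i*i*i*A   [A -> i]
i*i*i*A ⇒ i*i*i*i   [A -> i]

E⇒E*A⇒E*A*A⇒E*A*A*A⇒A*A*A*A⇒i*A*A*A⇒i*i*A*A⇒i*i*i*A⇒i*i*i*i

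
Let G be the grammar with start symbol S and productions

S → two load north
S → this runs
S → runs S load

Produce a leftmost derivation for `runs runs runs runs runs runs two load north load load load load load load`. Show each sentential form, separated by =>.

S => runs S load => runs runs S load load => runs runs runs S load load load => runs runs runs runs S load load load load => runs runs runs runs runs S load load load load load => runs runs runs runs runs runs S load load load load load load => runs runs runs runs runs runs two load north load load load load load load

S => runs S load   [S → runs S load]
runs S load => runs runs S load load   [S → runs S load]
runs runs S load load => runs runs runs S load load load   [S → runs S load]
runs runs runs S load load load => runs runs runs runs S load load load load   [S → runs S load]
runs runs runs runs S load load load load => runs runs runs runs runs S load load load load load   [S → runs S load]
runs runs runs runs runs S load load load load load => runs runs runs runs runs runs S load load load load load load   [S → runs S load]
runs runs runs runs runs runs S load load load load load load => runs runs runs runs runs runs two load north load load load load load load   [S → two load north]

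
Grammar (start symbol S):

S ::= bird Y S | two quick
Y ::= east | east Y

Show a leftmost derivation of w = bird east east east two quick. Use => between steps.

S => bird Y S => bird east Y S => bird east east Y S => bird east east east S => bird east east east two quick

S => bird Y S   [S ::= bird Y S]
bird Y S => bird east Y S   [Y ::= east Y]
bird east Y S => bird east east Y S   [Y ::= east Y]
bird east east Y S => bird east east east S   [Y ::= east]
bird east east east S => bird east east east two quick   [S ::= two quick]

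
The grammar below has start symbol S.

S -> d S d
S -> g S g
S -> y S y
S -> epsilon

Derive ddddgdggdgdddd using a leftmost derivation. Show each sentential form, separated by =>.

S => dSd   [S -> d S d]
dSd => ddSdd   [S -> d S d]
ddSdd => dddSddd   [S -> d S d]
dddSddd => ddddSdddd   [S -> d S d]
ddddSdddd => ddddgSgdddd   [S -> g S g]
ddddgSgdddd => ddddgdSdgdddd   [S -> d S d]
ddddgdSdgdddd => ddddgdgSgdgdddd   [S -> g S g]
ddddgdgSgdgdddd => ddddgdggdgdddd   [S -> epsilon]

S => dSd => ddSdd => dddSddd => ddddSdddd => ddddgSgdddd => ddddgdSdgdddd => ddddgdgSgdgdddd => ddddgdggdgdddd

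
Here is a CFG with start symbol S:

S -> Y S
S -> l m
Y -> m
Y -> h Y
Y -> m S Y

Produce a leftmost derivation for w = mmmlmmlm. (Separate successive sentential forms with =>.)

S=>YS=>mS=>mYS=>mmSYS=>mmYSYS=>mmmSYS=>mmmlmYS=>mmmlmmS=>mmmlmmlm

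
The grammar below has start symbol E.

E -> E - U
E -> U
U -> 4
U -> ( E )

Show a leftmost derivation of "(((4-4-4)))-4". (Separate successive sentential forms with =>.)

E => E-U   [E -> E - U]
E-U => U-U   [E -> U]
U-U => (E)-U   [U -> ( E )]
(E)-U => (U)-U   [E -> U]
(U)-U => ((E))-U   [U -> ( E )]
((E))-U => ((U))-U   [E -> U]
((U))-U => (((E)))-U   [U -> ( E )]
(((E)))-U => (((E-U)))-U   [E -> E - U]
(((E-U)))-U => (((E-U-U)))-U   [E -> E - U]
(((E-U-U)))-U => (((U-U-U)))-U   [E -> U]
(((U-U-U)))-U => (((4-U-U)))-U   [U -> 4]
(((4-U-U)))-U => (((4-4-U)))-U   [U -> 4]
(((4-4-U)))-U => (((4-4-4)))-U   [U -> 4]
(((4-4-4)))-U => (((4-4-4)))-4   [U -> 4]

E => E-U => U-U => (E)-U => (U)-U => ((E))-U => ((U))-U => (((E)))-U => (((E-U)))-U => (((E-U-U)))-U => (((U-U-U)))-U => (((4-U-U)))-U => (((4-4-U)))-U => (((4-4-4)))-U => (((4-4-4)))-4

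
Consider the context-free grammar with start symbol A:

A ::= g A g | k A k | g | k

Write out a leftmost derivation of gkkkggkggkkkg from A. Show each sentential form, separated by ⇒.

A⇒gAg⇒gkAkg⇒gkkAkkg⇒gkkkAkkkg⇒gkkkgAgkkkg⇒gkkkggAggkkkg⇒gkkkggkggkkkg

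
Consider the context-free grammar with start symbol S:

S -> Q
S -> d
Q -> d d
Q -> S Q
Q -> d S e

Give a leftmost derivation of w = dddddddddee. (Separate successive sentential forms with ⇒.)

S⇒Q⇒dSe⇒dQe⇒ddSee⇒ddQee⇒ddSQee⇒ddQQee⇒ddSQQee⇒ddQQQee⇒ddSQQQee⇒dddQQQee⇒dddddQQee⇒dddddddQee⇒dddddddddee

S ⇒ Q   [S -> Q]
Q ⇒ dSe   [Q -> d S e]
dSe ⇒ dQe   [S -> Q]
dQe ⇒ ddSee   [Q -> d S e]
ddSee ⇒ ddQee   [S -> Q]
ddQee ⇒ ddSQee   [Q -> S Q]
ddSQee ⇒ ddQQee   [S -> Q]
ddQQee ⇒ ddSQQee   [Q -> S Q]
ddSQQee ⇒ ddQQQee   [S -> Q]
ddQQQee ⇒ ddSQQQee   [Q -> S Q]
ddSQQQee ⇒ dddQQQee   [S -> d]
dddQQQee ⇒ dddddQQee   [Q -> d d]
dddddQQee ⇒ dddddddQee   [Q -> d d]
dddddddQee ⇒ dddddddddee   [Q -> d d]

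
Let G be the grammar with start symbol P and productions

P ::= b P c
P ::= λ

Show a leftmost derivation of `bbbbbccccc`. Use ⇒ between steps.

P ⇒ bPc   [P ::= b P c]
bPc ⇒ bbPcc   [P ::= b P c]
bbPcc ⇒ bbbPccc   [P ::= b P c]
bbbPccc ⇒ bbbbPcccc   [P ::= b P c]
bbbbPcccc ⇒ bbbbbPccccc   [P ::= b P c]
bbbbbPccccc ⇒ bbbbbccccc   [P ::= λ]

P ⇒ bPc ⇒ bbPcc ⇒ bbbPccc ⇒ bbbbPcccc ⇒ bbbbbPccccc ⇒ bbbbbccccc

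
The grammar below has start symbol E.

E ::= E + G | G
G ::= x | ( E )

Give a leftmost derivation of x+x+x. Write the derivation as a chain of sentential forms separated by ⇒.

E ⇒ E+G ⇒ E+G+G ⇒ G+G+G ⇒ x+G+G ⇒ x+x+G ⇒ x+x+x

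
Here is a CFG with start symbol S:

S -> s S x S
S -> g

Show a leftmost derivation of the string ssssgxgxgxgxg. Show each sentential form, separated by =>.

S => sSxS => ssSxSxS => sssSxSxSxS => ssssSxSxSxSxS => ssssgxSxSxSxS => ssssgxgxSxSxS => ssssgxgxgxSxS => ssssgxgxgxgxS => ssssgxgxgxgxg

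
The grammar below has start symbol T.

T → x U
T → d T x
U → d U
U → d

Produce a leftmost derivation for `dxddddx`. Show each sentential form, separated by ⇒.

T ⇒ dTx ⇒ dxUx ⇒ dxdUx ⇒ dxddUx ⇒ dxdddUx ⇒ dxddddx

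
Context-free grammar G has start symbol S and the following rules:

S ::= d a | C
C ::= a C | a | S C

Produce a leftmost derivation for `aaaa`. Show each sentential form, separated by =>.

S => C   [S ::= C]
C => aC   [C ::= a C]
aC => aSC   [C ::= S C]
aSC => aCC   [S ::= C]
aCC => aSCC   [C ::= S C]
aSCC => aCCC   [S ::= C]
aCCC => aaCC   [C ::= a]
aaCC => aaaC   [C ::= a]
aaaC => aaaa   [C ::= a]

S => C => aC => aSC => aCC => aSCC => aCCC => aaCC => aaaC => aaaa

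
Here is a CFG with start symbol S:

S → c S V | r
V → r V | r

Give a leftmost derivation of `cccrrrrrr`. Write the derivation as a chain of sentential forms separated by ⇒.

S ⇒ cSV   [S → c S V]
cSV ⇒ ccSVV   [S → c S V]
ccSVV ⇒ cccSVVV   [S → c S V]
cccSVVV ⇒ cccrVVV   [S → r]
cccrVVV ⇒ cccrrVVV   [V → r V]
cccrrVVV ⇒ cccrrrVV   [V → r]
cccrrrVV ⇒ cccrrrrV   [V → r]
cccrrrrV ⇒ cccrrrrrV   [V → r V]
cccrrrrrV ⇒ cccrrrrrr   [V → r]

S ⇒ cSV ⇒ ccSVV ⇒ cccSVVV ⇒ cccrVVV ⇒ cccrrVVV ⇒ cccrrrVV ⇒ cccrrrrV ⇒ cccrrrrrV ⇒ cccrrrrrr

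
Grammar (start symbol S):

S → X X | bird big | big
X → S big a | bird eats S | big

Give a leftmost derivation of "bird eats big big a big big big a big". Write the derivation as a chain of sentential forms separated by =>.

S => X X => S big a X => X X big a X => bird eats S X big a X => bird eats X X X big a X => bird eats S big a X X big a X => bird eats big big a X X big a X => bird eats big big a big X big a X => bird eats big big a big big big a X => bird eats big big a big big big a big

S => X X   [S → X X]
X X => S big a X   [X → S big a]
S big a X => X X big a X   [S → X X]
X X big a X => bird eats S X big a X   [X → bird eats S]
bird eats S X big a X => bird eats X X X big a X   [S → X X]
bird eats X X X big a X => bird eats S big a X X big a X   [X → S big a]
bird eats S big a X X big a X => bird eats big big a X X big a X   [S → big]
bird eats big big a X X big a X => bird eats big big a big X big a X   [X → big]
bird eats big big a big X big a X => bird eats big big a big big big a X   [X → big]
bird eats big big a big big big a X => bird eats big big a big big big a big   [X → big]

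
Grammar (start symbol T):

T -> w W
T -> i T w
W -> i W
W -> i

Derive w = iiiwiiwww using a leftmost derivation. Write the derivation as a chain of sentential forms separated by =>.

T => iTw => iiTww => iiiTwww => iiiwWwww => iiiwiWwww => iiiwiiwww

T => iTw   [T -> i T w]
iTw => iiTww   [T -> i T w]
iiTww => iiiTwww   [T -> i T w]
iiiTwww => iiiwWwww   [T -> w W]
iiiwWwww => iiiwiWwww   [W -> i W]
iiiwiWwww => iiiwiiwww   [W -> i]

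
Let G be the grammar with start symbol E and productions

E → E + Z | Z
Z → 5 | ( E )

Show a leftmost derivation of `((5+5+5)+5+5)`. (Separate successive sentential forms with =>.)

E => Z   [E → Z]
Z => (E)   [Z → ( E )]
(E) => (E+Z)   [E → E + Z]
(E+Z) => (E+Z+Z)   [E → E + Z]
(E+Z+Z) => (Z+Z+Z)   [E → Z]
(Z+Z+Z) => ((E)+Z+Z)   [Z → ( E )]
((E)+Z+Z) => ((E+Z)+Z+Z)   [E → E + Z]
((E+Z)+Z+Z) => ((E+Z+Z)+Z+Z)   [E → E + Z]
((E+Z+Z)+Z+Z) => ((Z+Z+Z)+Z+Z)   [E → Z]
((Z+Z+Z)+Z+Z) => ((5+Z+Z)+Z+Z)   [Z → 5]
((5+Z+Z)+Z+Z) => ((5+5+Z)+Z+Z)   [Z → 5]
((5+5+Z)+Z+Z) => ((5+5+5)+Z+Z)   [Z → 5]
((5+5+5)+Z+Z) => ((5+5+5)+5+Z)   [Z → 5]
((5+5+5)+5+Z) => ((5+5+5)+5+5)   [Z → 5]

E => Z => (E) => (E+Z) => (E+Z+Z) => (Z+Z+Z) => ((E)+Z+Z) => ((E+Z)+Z+Z) => ((E+Z+Z)+Z+Z) => ((Z+Z+Z)+Z+Z) => ((5+Z+Z)+Z+Z) => ((5+5+Z)+Z+Z) => ((5+5+5)+Z+Z) => ((5+5+5)+5+Z) => ((5+5+5)+5+5)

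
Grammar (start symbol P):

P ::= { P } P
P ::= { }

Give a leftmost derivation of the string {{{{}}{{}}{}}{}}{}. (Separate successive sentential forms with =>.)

P => {P}P   [P ::= { P } P]
{P}P => {{P}P}P   [P ::= { P } P]
{{P}P}P => {{{P}P}P}P   [P ::= { P } P]
{{{P}P}P}P => {{{{}}P}P}P   [P ::= { }]
{{{{}}P}P}P => {{{{}}{P}P}P}P   [P ::= { P } P]
{{{{}}{P}P}P}P => {{{{}}{{}}P}P}P   [P ::= { }]
{{{{}}{{}}P}P}P => {{{{}}{{}}{}}P}P   [P ::= { }]
{{{{}}{{}}{}}P}P => {{{{}}{{}}{}}{}}P   [P ::= { }]
{{{{}}{{}}{}}{}}P => {{{{}}{{}}{}}{}}{}   [P ::= { }]

P=>{P}P=>{{P}P}P=>{{{P}P}P}P=>{{{{}}P}P}P=>{{{{}}{P}P}P}P=>{{{{}}{{}}P}P}P=>{{{{}}{{}}{}}P}P=>{{{{}}{{}}{}}{}}P=>{{{{}}{{}}{}}{}}{}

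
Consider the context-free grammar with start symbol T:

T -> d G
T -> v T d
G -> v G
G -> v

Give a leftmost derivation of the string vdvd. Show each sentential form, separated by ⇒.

T ⇒ vTd   [T -> v T d]
vTd ⇒ vdGd   [T -> d G]
vdGd ⇒ vdvd   [G -> v]

T ⇒ vTd ⇒ vdGd ⇒ vdvd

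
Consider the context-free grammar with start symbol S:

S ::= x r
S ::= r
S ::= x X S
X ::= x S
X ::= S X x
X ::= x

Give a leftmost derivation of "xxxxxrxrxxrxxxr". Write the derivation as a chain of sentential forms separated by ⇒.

S⇒xXS⇒xSXxS⇒xxXSXxS⇒xxSXxSXxS⇒xxxXSXxSXxS⇒xxxxSSXxSXxS⇒xxxxxrSXxSXxS⇒xxxxxrxrXxSXxS⇒xxxxxrxrxxSXxS⇒xxxxxrxrxxrXxS⇒xxxxxrxrxxrxxS⇒xxxxxrxrxxrxxxr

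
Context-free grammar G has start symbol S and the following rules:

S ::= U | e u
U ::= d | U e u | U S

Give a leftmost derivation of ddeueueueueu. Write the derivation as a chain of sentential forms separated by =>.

S => U => US => UeuS => UeueuS => USeueuS => dSeueuS => dUeueuS => dUeueueuS => dUeueueueuS => ddeueueueuS => ddeueueueueu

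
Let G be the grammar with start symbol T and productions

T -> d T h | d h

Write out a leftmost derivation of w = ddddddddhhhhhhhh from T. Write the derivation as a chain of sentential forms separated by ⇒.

T ⇒ dTh ⇒ ddThh ⇒ dddThhh ⇒ ddddThhhh ⇒ dddddThhhhh ⇒ ddddddThhhhhh ⇒ dddddddThhhhhhh ⇒ ddddddddhhhhhhhh

T ⇒ dTh   [T -> d T h]
dTh ⇒ ddThh   [T -> d T h]
ddThh ⇒ dddThhh   [T -> d T h]
dddThhh ⇒ ddddThhhh   [T -> d T h]
ddddThhhh ⇒ dddddThhhhh   [T -> d T h]
dddddThhhhh ⇒ ddddddThhhhhh   [T -> d T h]
ddddddThhhhhh ⇒ dddddddThhhhhhh   [T -> d T h]
dddddddThhhhhhh ⇒ ddddddddhhhhhhhh   [T -> d h]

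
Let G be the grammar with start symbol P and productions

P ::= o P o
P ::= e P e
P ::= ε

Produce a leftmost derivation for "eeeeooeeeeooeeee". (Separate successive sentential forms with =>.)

P => ePe => eePee => eeePeee => eeeePeeee => eeeeoPoeeee => eeeeooPooeeee => eeeeooePeooeeee => eeeeooeePeeooeeee => eeeeooeeeeooeeee

P => ePe   [P ::= e P e]
ePe => eePee   [P ::= e P e]
eePee => eeePeee   [P ::= e P e]
eeePeee => eeeePeeee   [P ::= e P e]
eeeePeeee => eeeeoPoeeee   [P ::= o P o]
eeeeoPoeeee => eeeeooPooeeee   [P ::= o P o]
eeeeooPooeeee => eeeeooePeooeeee   [P ::= e P e]
eeeeooePeooeeee => eeeeooeePeeooeeee   [P ::= e P e]
eeeeooeePeeooeeee => eeeeooeeeeooeeee   [P ::= ε]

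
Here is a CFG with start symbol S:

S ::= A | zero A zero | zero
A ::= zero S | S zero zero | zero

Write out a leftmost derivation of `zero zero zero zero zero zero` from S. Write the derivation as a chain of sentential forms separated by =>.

S => A   [S ::= A]
A => S zero zero   [A ::= S zero zero]
S zero zero => A zero zero   [S ::= A]
A zero zero => zero S zero zero   [A ::= zero S]
zero S zero zero => zero zero A zero zero zero   [S ::= zero A zero]
zero zero A zero zero zero => zero zero zero zero zero zero   [A ::= zero]

S => A => S zero zero => A zero zero => zero S zero zero => zero zero A zero zero zero => zero zero zero zero zero zero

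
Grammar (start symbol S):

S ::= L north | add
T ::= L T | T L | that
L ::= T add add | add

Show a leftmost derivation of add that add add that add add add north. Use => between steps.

S => L north => T add add north => T L add add north => L T L add add north => T add add T L add add north => L T add add T L add add north => add T add add T L add add north => add that add add T L add add north => add that add add that L add add north => add that add add that add add add north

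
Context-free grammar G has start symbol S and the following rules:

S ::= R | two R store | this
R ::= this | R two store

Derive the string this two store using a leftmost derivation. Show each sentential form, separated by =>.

S => R => R two store => this two store

S => R   [S ::= R]
R => R two store   [R ::= R two store]
R two store => this two store   [R ::= this]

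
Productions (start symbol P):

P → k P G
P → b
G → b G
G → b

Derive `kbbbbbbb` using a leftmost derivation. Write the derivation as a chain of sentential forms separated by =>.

P => kPG   [P → k P G]
kPG => kbG   [P → b]
kbG => kbbG   [G → b G]
kbbG => kbbbG   [G → b G]
kbbbG => kbbbbG   [G → b G]
kbbbbG => kbbbbbG   [G → b G]
kbbbbbG => kbbbbbbG   [G → b G]
kbbbbbbG => kbbbbbbb   [G → b]

P => kPG => kbG => kbbG => kbbbG => kbbbbG => kbbbbbG => kbbbbbbG => kbbbbbbb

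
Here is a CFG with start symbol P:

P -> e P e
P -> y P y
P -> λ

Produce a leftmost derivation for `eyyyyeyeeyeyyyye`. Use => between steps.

P => ePe => eyPye => eyyPyye => eyyyPyyye => eyyyyPyyyye => eyyyyePeyyyye => eyyyyeyPyeyyyye => eyyyyeyePeyeyyyye => eyyyyeyeeyeyyyye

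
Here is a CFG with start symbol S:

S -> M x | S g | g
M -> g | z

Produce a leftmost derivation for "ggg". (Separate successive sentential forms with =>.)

S => Sg => Sgg => ggg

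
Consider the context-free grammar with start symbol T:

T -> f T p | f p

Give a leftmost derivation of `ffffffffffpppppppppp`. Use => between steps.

T => fTp => ffTpp => fffTppp => ffffTpppp => fffffTppppp => ffffffTpppppp => fffffffTppppppp => ffffffffTpppppppp => fffffffffTppppppppp => ffffffffffpppppppppp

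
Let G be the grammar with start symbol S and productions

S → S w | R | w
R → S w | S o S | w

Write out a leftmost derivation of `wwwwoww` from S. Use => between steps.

S => R   [S → R]
R => Sw   [R → S w]
Sw => Rw   [S → R]
Rw => SoSw   [R → S o S]
SoSw => SwoSw   [S → S w]
SwoSw => SwwoSw   [S → S w]
SwwoSw => SwwwoSw   [S → S w]
SwwwoSw => wwwwoSw   [S → w]
wwwwoSw => wwwwoww   [S → w]

S=>R=>Sw=>Rw=>SoSw=>SwoSw=>SwwoSw=>SwwwoSw=>wwwwoSw=>wwwwoww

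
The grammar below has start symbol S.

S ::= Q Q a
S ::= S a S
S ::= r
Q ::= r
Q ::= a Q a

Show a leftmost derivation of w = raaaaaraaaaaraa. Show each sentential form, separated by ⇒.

S⇒SaS⇒raS⇒raQQa⇒raaQaQa⇒raaaQaaQa⇒raaaaQaaaQa⇒raaaaaQaaaaQa⇒raaaaaraaaaQa⇒raaaaaraaaaaQaa⇒raaaaaraaaaaraa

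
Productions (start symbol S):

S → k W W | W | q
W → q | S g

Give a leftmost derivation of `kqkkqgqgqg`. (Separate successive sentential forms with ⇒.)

S⇒kWW⇒kqW⇒kqSg⇒kqkWWg⇒kqkSgWg⇒kqkkWWgWg⇒kqkkSgWgWg⇒kqkkWgWgWg⇒kqkkqgWgWg⇒kqkkqgqgWg⇒kqkkqgqgqg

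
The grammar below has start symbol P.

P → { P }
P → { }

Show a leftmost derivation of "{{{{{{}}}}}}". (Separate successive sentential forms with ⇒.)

P⇒{P}⇒{{P}}⇒{{{P}}}⇒{{{{P}}}}⇒{{{{{P}}}}}⇒{{{{{{}}}}}}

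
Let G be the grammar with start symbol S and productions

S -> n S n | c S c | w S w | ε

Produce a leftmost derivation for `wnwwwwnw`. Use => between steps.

S => wSw => wnSnw => wnwSwnw => wnwwSwwnw => wnwwwwnw

S => wSw   [S -> w S w]
wSw => wnSnw   [S -> n S n]
wnSnw => wnwSwnw   [S -> w S w]
wnwSwnw => wnwwSwwnw   [S -> w S w]
wnwwSwwnw => wnwwwwnw   [S -> ε]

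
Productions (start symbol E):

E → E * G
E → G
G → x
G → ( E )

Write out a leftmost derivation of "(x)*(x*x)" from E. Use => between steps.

E => E*G => G*G => (E)*G => (G)*G => (x)*G => (x)*(E) => (x)*(E*G) => (x)*(G*G) => (x)*(x*G) => (x)*(x*x)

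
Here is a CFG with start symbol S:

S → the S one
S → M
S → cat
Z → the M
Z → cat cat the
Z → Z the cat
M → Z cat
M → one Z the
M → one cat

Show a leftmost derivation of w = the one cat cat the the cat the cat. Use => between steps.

S => M => Z cat => the M cat => the one Z the cat => the one Z the cat the cat => the one cat cat the the cat the cat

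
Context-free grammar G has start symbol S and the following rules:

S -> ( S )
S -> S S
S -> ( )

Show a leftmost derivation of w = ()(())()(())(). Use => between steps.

S => SS => ()S => ()SS => ()(S)S => ()(())S => ()(())SS => ()(())()S => ()(())()SS => ()(())()(S)S => ()(())()(())S => ()(())()(())()

S => SS   [S -> S S]
SS => ()S   [S -> ( )]
()S => ()SS   [S -> S S]
()SS => ()(S)S   [S -> ( S )]
()(S)S => ()(())S   [S -> ( )]
()(())S => ()(())SS   [S -> S S]
()(())SS => ()(())()S   [S -> ( )]
()(())()S => ()(())()SS   [S -> S S]
()(())()SS => ()(())()(S)S   [S -> ( S )]
()(())()(S)S => ()(())()(())S   [S -> ( )]
()(())()(())S => ()(())()(())()   [S -> ( )]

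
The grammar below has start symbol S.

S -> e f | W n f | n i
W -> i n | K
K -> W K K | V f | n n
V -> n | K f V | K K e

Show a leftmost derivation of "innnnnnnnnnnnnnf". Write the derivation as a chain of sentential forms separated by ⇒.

S⇒Wnf⇒Knf⇒WKKnf⇒inKKnf⇒inWKKKnf⇒inKKKKnf⇒innnKKKnf⇒innnWKKKKnf⇒innnKKKKKnf⇒innnnnKKKKnf⇒innnnnnnKKKnf⇒innnnnnnnnKKnf⇒innnnnnnnnnnKnf⇒innnnnnnnnnnnnnf

S ⇒ Wnf   [S -> W n f]
Wnf ⇒ Knf   [W -> K]
Knf ⇒ WKKnf   [K -> W K K]
WKKnf ⇒ inKKnf   [W -> i n]
inKKnf ⇒ inWKKKnf   [K -> W K K]
inWKKKnf ⇒ inKKKKnf   [W -> K]
inKKKKnf ⇒ innnKKKnf   [K -> n n]
innnKKKnf ⇒ innnWKKKKnf   [K -> W K K]
innnWKKKKnf ⇒ innnKKKKKnf   [W -> K]
innnKKKKKnf ⇒ innnnnKKKKnf   [K -> n n]
innnnnKKKKnf ⇒ innnnnnnKKKnf   [K -> n n]
innnnnnnKKKnf ⇒ innnnnnnnnKKnf   [K -> n n]
innnnnnnnnKKnf ⇒ innnnnnnnnnnKnf   [K -> n n]
innnnnnnnnnnKnf ⇒ innnnnnnnnnnnnnf   [K -> n n]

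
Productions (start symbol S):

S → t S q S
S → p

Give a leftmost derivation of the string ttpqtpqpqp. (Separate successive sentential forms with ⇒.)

S⇒tSqS⇒ttSqSqS⇒ttpqSqS⇒ttpqtSqSqS⇒ttpqtpqSqS⇒ttpqtpqpqS⇒ttpqtpqpqp

S ⇒ tSqS   [S → t S q S]
tSqS ⇒ ttSqSqS   [S → t S q S]
ttSqSqS ⇒ ttpqSqS   [S → p]
ttpqSqS ⇒ ttpqtSqSqS   [S → t S q S]
ttpqtSqSqS ⇒ ttpqtpqSqS   [S → p]
ttpqtpqSqS ⇒ ttpqtpqpqS   [S → p]
ttpqtpqpqS ⇒ ttpqtpqpqp   [S → p]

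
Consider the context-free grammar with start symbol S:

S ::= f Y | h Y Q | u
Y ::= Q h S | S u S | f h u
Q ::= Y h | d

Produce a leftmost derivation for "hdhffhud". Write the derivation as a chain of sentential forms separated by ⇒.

S ⇒ hYQ   [S ::= h Y Q]
hYQ ⇒ hQhSQ   [Y ::= Q h S]
hQhSQ ⇒ hdhSQ   [Q ::= d]
hdhSQ ⇒ hdhfYQ   [S ::= f Y]
hdhfYQ ⇒ hdhffhuQ   [Y ::= f h u]
hdhffhuQ ⇒ hdhffhud   [Q ::= d]

S ⇒ hYQ ⇒ hQhSQ ⇒ hdhSQ ⇒ hdhfYQ ⇒ hdhffhuQ ⇒ hdhffhud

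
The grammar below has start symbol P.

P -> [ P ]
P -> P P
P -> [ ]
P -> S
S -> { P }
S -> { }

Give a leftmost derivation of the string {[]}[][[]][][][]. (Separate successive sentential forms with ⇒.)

P ⇒ PP ⇒ PPP ⇒ SPP ⇒ {P}PP ⇒ {[]}PP ⇒ {[]}PPP ⇒ {[]}PPPP ⇒ {[]}[]PPP ⇒ {[]}[][P]PP ⇒ {[]}[][[]]PP ⇒ {[]}[][[]][]P ⇒ {[]}[][[]][]PP ⇒ {[]}[][[]][][]P ⇒ {[]}[][[]][][][]

P ⇒ PP   [P -> P P]
PP ⇒ PPP   [P -> P P]
PPP ⇒ SPP   [P -> S]
SPP ⇒ {P}PP   [S -> { P }]
{P}PP ⇒ {[]}PP   [P -> [ ]]
{[]}PP ⇒ {[]}PPP   [P -> P P]
{[]}PPP ⇒ {[]}PPPP   [P -> P P]
{[]}PPPP ⇒ {[]}[]PPP   [P -> [ ]]
{[]}[]PPP ⇒ {[]}[][P]PP   [P -> [ P ]]
{[]}[][P]PP ⇒ {[]}[][[]]PP   [P -> [ ]]
{[]}[][[]]PP ⇒ {[]}[][[]][]P   [P -> [ ]]
{[]}[][[]][]P ⇒ {[]}[][[]][]PP   [P -> P P]
{[]}[][[]][]PP ⇒ {[]}[][[]][][]P   [P -> [ ]]
{[]}[][[]][][]P ⇒ {[]}[][[]][][][]   [P -> [ ]]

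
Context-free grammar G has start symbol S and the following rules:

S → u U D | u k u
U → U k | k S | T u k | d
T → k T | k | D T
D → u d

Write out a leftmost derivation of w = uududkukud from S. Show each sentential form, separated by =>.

S => uUD   [S → u U D]
uUD => uTukD   [U → T u k]
uTukD => uDTukD   [T → D T]
uDTukD => uudTukD   [D → u d]
uudTukD => uudDTukD   [T → D T]
uudDTukD => uududTukD   [D → u d]
uududTukD => uududkukD   [T → k]
uududkukD => uududkukud   [D → u d]

S => uUD => uTukD => uDTukD => uudTukD => uudDTukD => uududTukD => uududkukD => uududkukud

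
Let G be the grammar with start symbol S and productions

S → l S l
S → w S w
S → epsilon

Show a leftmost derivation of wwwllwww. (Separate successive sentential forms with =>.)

S=>wSw=>wwSww=>wwwSwww=>wwwlSlwww=>wwwllwww

S => wSw   [S → w S w]
wSw => wwSww   [S → w S w]
wwSww => wwwSwww   [S → w S w]
wwwSwww => wwwlSlwww   [S → l S l]
wwwlSlwww => wwwllwww   [S → epsilon]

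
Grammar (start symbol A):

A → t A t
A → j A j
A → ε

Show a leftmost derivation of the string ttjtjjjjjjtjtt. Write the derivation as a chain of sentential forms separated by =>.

A => tAt   [A → t A t]
tAt => ttAtt   [A → t A t]
ttAtt => ttjAjtt   [A → j A j]
ttjAjtt => ttjtAtjtt   [A → t A t]
ttjtAtjtt => ttjtjAjtjtt   [A → j A j]
ttjtjAjtjtt => ttjtjjAjjtjtt   [A → j A j]
ttjtjjAjjtjtt => ttjtjjjAjjjtjtt   [A → j A j]
ttjtjjjAjjjtjtt => ttjtjjjjjjtjtt   [A → ε]

A => tAt => ttAtt => ttjAjtt => ttjtAtjtt => ttjtjAjtjtt => ttjtjjAjjtjtt => ttjtjjjAjjjtjtt => ttjtjjjjjjtjtt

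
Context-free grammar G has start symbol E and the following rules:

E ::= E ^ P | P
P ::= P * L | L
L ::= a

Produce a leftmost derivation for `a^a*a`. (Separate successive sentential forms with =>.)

E => E^P => P^P => L^P => a^P => a^P*L => a^L*L => a^a*L => a^a*a

E => E^P   [E ::= E ^ P]
E^P => P^P   [E ::= P]
P^P => L^P   [P ::= L]
L^P => a^P   [L ::= a]
a^P => a^P*L   [P ::= P * L]
a^P*L => a^L*L   [P ::= L]
a^L*L => a^a*L   [L ::= a]
a^a*L => a^a*a   [L ::= a]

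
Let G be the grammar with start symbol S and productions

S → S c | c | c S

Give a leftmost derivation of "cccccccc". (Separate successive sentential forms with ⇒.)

S ⇒ cS ⇒ cSc ⇒ ccSc ⇒ cccSc ⇒ cccScc ⇒ ccccScc ⇒ cccccScc ⇒ cccccccc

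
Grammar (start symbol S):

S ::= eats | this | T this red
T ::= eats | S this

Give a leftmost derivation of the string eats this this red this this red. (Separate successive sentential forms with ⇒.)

S ⇒ T this red ⇒ S this this red ⇒ T this red this this red ⇒ S this this red this this red ⇒ eats this this red this this red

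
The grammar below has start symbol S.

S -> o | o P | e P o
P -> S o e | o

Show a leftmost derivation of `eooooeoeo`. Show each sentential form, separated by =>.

S => ePo   [S -> e P o]
ePo => eSoeo   [P -> S o e]
eSoeo => eoPoeo   [S -> o P]
eoPoeo => eoSoeoeo   [P -> S o e]
eoSoeoeo => eooPoeoeo   [S -> o P]
eooPoeoeo => eooooeoeo   [P -> o]

S => ePo => eSoeo => eoPoeo => eoSoeoeo => eooPoeoeo => eooooeoeo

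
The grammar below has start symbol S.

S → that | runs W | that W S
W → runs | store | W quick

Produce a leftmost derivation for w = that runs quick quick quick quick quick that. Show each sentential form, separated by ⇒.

S ⇒ that W S ⇒ that W quick S ⇒ that W quick quick S ⇒ that W quick quick quick S ⇒ that W quick quick quick quick S ⇒ that W quick quick quick quick quick S ⇒ that runs quick quick quick quick quick S ⇒ that runs quick quick quick quick quick that

S ⇒ that W S   [S → that W S]
that W S ⇒ that W quick S   [W → W quick]
that W quick S ⇒ that W quick quick S   [W → W quick]
that W quick quick S ⇒ that W quick quick quick S   [W → W quick]
that W quick quick quick S ⇒ that W quick quick quick quick S   [W → W quick]
that W quick quick quick quick S ⇒ that W quick quick quick quick quick S   [W → W quick]
that W quick quick quick quick quick S ⇒ that runs quick quick quick quick quick S   [W → runs]
that runs quick quick quick quick quick S ⇒ that runs quick quick quick quick quick that   [S → that]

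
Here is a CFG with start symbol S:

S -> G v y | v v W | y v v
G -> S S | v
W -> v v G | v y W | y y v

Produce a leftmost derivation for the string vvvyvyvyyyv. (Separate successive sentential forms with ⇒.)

S ⇒ vvW ⇒ vvvyW ⇒ vvvyvyW ⇒ vvvyvyvyW ⇒ vvvyvyvyyyv

S ⇒ vvW   [S -> v v W]
vvW ⇒ vvvyW   [W -> v y W]
vvvyW ⇒ vvvyvyW   [W -> v y W]
vvvyvyW ⇒ vvvyvyvyW   [W -> v y W]
vvvyvyvyW ⇒ vvvyvyvyyyv   [W -> y y v]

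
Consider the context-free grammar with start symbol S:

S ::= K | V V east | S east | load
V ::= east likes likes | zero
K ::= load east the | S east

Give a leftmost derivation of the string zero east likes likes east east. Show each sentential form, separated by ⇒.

S ⇒ K ⇒ S east ⇒ V V east east ⇒ zero V east east ⇒ zero east likes likes east east

S ⇒ K   [S ::= K]
K ⇒ S east   [K ::= S east]
S east ⇒ V V east east   [S ::= V V east]
V V east east ⇒ zero V east east   [V ::= zero]
zero V east east ⇒ zero east likes likes east east   [V ::= east likes likes]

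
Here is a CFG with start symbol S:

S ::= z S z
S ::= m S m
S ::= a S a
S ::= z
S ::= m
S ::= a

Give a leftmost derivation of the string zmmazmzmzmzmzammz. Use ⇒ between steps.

S ⇒ zSz   [S ::= z S z]
zSz ⇒ zmSmz   [S ::= m S m]
zmSmz ⇒ zmmSmmz   [S ::= m S m]
zmmSmmz ⇒ zmmaSammz   [S ::= a S a]
zmmaSammz ⇒ zmmazSzammz   [S ::= z S z]
zmmazSzammz ⇒ zmmazmSmzammz   [S ::= m S m]
zmmazmSmzammz ⇒ zmmazmzSzmzammz   [S ::= z S z]
zmmazmzSzmzammz ⇒ zmmazmzmSmzmzammz   [S ::= m S m]
zmmazmzmSmzmzammz ⇒ zmmazmzmzmzmzammz   [S ::= z]

S ⇒ zSz ⇒ zmSmz ⇒ zmmSmmz ⇒ zmmaSammz ⇒ zmmazSzammz ⇒ zmmazmSmzammz ⇒ zmmazmzSzmzammz ⇒ zmmazmzmSmzmzammz ⇒ zmmazmzmzmzmzammz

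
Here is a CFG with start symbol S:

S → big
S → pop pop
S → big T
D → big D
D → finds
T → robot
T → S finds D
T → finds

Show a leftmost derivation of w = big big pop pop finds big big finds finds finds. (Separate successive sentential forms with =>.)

S => big T => big S finds D => big big T finds D => big big S finds D finds D => big big pop pop finds D finds D => big big pop pop finds big D finds D => big big pop pop finds big big D finds D => big big pop pop finds big big finds finds D => big big pop pop finds big big finds finds finds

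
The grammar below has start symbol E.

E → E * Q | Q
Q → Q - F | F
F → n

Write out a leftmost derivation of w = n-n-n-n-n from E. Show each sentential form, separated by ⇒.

E ⇒ Q   [E → Q]
Q ⇒ Q-F   [Q → Q - F]
Q-F ⇒ Q-F-F   [Q → Q - F]
Q-F-F ⇒ Q-F-F-F   [Q → Q - F]
Q-F-F-F ⇒ Q-F-F-F-F   [Q → Q - F]
Q-F-F-F-F ⇒ F-F-F-F-F   [Q → F]
F-F-F-F-F ⇒ n-F-F-F-F   [F → n]
n-F-F-F-F ⇒ n-n-F-F-F   [F → n]
n-n-F-F-F ⇒ n-n-n-F-F   [F → n]
n-n-n-F-F ⇒ n-n-n-n-F   [F → n]
n-n-n-n-F ⇒ n-n-n-n-n   [F → n]

E ⇒ Q ⇒ Q-F ⇒ Q-F-F ⇒ Q-F-F-F ⇒ Q-F-F-F-F ⇒ F-F-F-F-F ⇒ n-F-F-F-F ⇒ n-n-F-F-F ⇒ n-n-n-F-F ⇒ n-n-n-n-F ⇒ n-n-n-n-n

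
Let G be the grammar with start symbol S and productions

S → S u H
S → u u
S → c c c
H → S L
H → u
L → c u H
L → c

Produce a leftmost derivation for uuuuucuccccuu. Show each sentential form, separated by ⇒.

S ⇒ SuH   [S → S u H]
SuH ⇒ SuHuH   [S → S u H]
SuHuH ⇒ uuuHuH   [S → u u]
uuuHuH ⇒ uuuSLuH   [H → S L]
uuuSLuH ⇒ uuuuuLuH   [S → u u]
uuuuuLuH ⇒ uuuuucuH   [L → c]
uuuuucuH ⇒ uuuuucuSL   [H → S L]
uuuuucuSL ⇒ uuuuucucccL   [S → c c c]
uuuuucucccL ⇒ uuuuucuccccuH   [L → c u H]
uuuuucuccccuH ⇒ uuuuucuccccuu   [H → u]

S⇒SuH⇒SuHuH⇒uuuHuH⇒uuuSLuH⇒uuuuuLuH⇒uuuuucuH⇒uuuuucuSL⇒uuuuucucccL⇒uuuuucuccccuH⇒uuuuucuccccuu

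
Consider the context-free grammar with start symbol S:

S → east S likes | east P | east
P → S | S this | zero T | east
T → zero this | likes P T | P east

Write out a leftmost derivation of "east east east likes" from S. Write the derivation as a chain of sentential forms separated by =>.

S => east S likes => east east P likes => east east east likes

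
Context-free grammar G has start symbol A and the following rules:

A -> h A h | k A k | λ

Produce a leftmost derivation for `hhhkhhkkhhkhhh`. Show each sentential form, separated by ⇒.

A ⇒ hAh   [A -> h A h]
hAh ⇒ hhAhh   [A -> h A h]
hhAhh ⇒ hhhAhhh   [A -> h A h]
hhhAhhh ⇒ hhhkAkhhh   [A -> k A k]
hhhkAkhhh ⇒ hhhkhAhkhhh   [A -> h A h]
hhhkhAhkhhh ⇒ hhhkhhAhhkhhh   [A -> h A h]
hhhkhhAhhkhhh ⇒ hhhkhhkAkhhkhhh   [A -> k A k]
hhhkhhkAkhhkhhh ⇒ hhhkhhkkhhkhhh   [A -> λ]

A⇒hAh⇒hhAhh⇒hhhAhhh⇒hhhkAkhhh⇒hhhkhAhkhhh⇒hhhkhhAhhkhhh⇒hhhkhhkAkhhkhhh⇒hhhkhhkkhhkhhh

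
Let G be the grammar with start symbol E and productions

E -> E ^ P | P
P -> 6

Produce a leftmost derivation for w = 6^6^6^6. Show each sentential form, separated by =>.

E => E^P   [E -> E ^ P]
E^P => E^P^P   [E -> E ^ P]
E^P^P => E^P^P^P   [E -> E ^ P]
E^P^P^P => P^P^P^P   [E -> P]
P^P^P^P => 6^P^P^P   [P -> 6]
6^P^P^P => 6^6^P^P   [P -> 6]
6^6^P^P => 6^6^6^P   [P -> 6]
6^6^6^P => 6^6^6^6   [P -> 6]

E => E^P => E^P^P => E^P^P^P => P^P^P^P => 6^P^P^P => 6^6^P^P => 6^6^6^P => 6^6^6^6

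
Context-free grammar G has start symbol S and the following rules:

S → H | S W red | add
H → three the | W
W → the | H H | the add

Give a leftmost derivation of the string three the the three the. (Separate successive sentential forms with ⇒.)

S ⇒ H ⇒ W ⇒ H H ⇒ W H ⇒ H H H ⇒ three the H H ⇒ three the W H ⇒ three the the H ⇒ three the the three the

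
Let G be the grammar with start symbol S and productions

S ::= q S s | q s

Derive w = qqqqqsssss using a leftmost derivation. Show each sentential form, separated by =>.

S => qSs => qqSss => qqqSsss => qqqqSssss => qqqqqsssss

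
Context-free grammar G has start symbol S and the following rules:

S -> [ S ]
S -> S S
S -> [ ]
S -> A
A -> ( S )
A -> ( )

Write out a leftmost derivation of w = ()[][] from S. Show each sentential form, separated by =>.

S=>SS=>SSS=>ASS=>()SS=>()[]S=>()[][]

S => SS   [S -> S S]
SS => SSS   [S -> S S]
SSS => ASS   [S -> A]
ASS => ()SS   [A -> ( )]
()SS => ()[]S   [S -> [ ]]
()[]S => ()[][]   [S -> [ ]]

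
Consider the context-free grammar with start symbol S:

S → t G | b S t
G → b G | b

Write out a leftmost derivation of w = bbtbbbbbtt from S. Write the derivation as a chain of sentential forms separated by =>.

S => bSt   [S → b S t]
bSt => bbStt   [S → b S t]
bbStt => bbtGtt   [S → t G]
bbtGtt => bbtbGtt   [G → b G]
bbtbGtt => bbtbbGtt   [G → b G]
bbtbbGtt => bbtbbbGtt   [G → b G]
bbtbbbGtt => bbtbbbbGtt   [G → b G]
bbtbbbbGtt => bbtbbbbbtt   [G → b]

S => bSt => bbStt => bbtGtt => bbtbGtt => bbtbbGtt => bbtbbbGtt => bbtbbbbGtt => bbtbbbbbtt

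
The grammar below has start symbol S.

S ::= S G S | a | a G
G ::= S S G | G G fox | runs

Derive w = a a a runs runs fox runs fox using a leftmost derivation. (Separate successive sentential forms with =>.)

S => a G => a G G fox => a G G fox G fox => a S S G G fox G fox => a a S G G fox G fox => a a a G G fox G fox => a a a runs G fox G fox => a a a runs runs fox G fox => a a a runs runs fox runs fox

S => a G   [S ::= a G]
a G => a G G fox   [G ::= G G fox]
a G G fox => a G G fox G fox   [G ::= G G fox]
a G G fox G fox => a S S G G fox G fox   [G ::= S S G]
a S S G G fox G fox => a a S G G fox G fox   [S ::= a]
a a S G G fox G fox => a a a G G fox G fox   [S ::= a]
a a a G G fox G fox => a a a runs G fox G fox   [G ::= runs]
a a a runs G fox G fox => a a a runs runs fox G fox   [G ::= runs]
a a a runs runs fox G fox => a a a runs runs fox runs fox   [G ::= runs]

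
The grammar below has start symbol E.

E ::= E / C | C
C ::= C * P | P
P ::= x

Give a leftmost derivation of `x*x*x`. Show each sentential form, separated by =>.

E => C => C*P => C*P*P => P*P*P => x*P*P => x*x*P => x*x*x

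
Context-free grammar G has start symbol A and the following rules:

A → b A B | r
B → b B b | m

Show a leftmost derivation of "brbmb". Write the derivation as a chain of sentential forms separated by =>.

A => bAB => brB => brbBb => brbmb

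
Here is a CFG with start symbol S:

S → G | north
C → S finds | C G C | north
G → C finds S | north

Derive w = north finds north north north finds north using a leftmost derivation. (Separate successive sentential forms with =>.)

S => G   [S → G]
G => C finds S   [G → C finds S]
C finds S => north finds S   [C → north]
north finds S => north finds G   [S → G]
north finds G => north finds C finds S   [G → C finds S]
north finds C finds S => north finds C G C finds S   [C → C G C]
north finds C G C finds S => north finds north G C finds S   [C → north]
north finds north G C finds S => north finds north north C finds S   [G → north]
north finds north north C finds S => north finds north north north finds S   [C → north]
north finds north north north finds S => north finds north north north finds north   [S → north]

S => G => C finds S => north finds S => north finds G => north finds C finds S => north finds C G C finds S => north finds north G C finds S => north finds north north C finds S => north finds north north north finds S => north finds north north north finds north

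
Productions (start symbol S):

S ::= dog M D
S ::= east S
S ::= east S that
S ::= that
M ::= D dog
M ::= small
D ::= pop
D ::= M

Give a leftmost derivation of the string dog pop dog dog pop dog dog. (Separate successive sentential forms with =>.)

S => dog M D => dog D dog D => dog M dog D => dog D dog dog D => dog pop dog dog D => dog pop dog dog M => dog pop dog dog D dog => dog pop dog dog M dog => dog pop dog dog D dog dog => dog pop dog dog pop dog dog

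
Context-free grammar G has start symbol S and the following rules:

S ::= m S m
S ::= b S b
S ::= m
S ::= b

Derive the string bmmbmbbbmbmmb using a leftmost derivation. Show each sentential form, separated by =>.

S=>bSb=>bmSmb=>bmmSmmb=>bmmbSbmmb=>bmmbmSmbmmb=>bmmbmbSbmbmmb=>bmmbmbbbmbmmb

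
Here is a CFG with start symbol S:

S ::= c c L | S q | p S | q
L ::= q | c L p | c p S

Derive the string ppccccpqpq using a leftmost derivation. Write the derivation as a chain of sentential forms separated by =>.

S=>Sq=>pSq=>ppSq=>ppccLq=>ppcccLpq=>ppccccpSpq=>ppccccpqpq

S => Sq   [S ::= S q]
Sq => pSq   [S ::= p S]
pSq => ppSq   [S ::= p S]
ppSq => ppccLq   [S ::= c c L]
ppccLq => ppcccLpq   [L ::= c L p]
ppcccLpq => ppccccpSpq   [L ::= c p S]
ppccccpSpq => ppccccpqpq   [S ::= q]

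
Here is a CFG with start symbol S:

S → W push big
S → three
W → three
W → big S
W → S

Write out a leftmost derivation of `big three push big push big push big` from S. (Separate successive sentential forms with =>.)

S => W push big   [S → W push big]
W push big => S push big   [W → S]
S push big => W push big push big   [S → W push big]
W push big push big => big S push big push big   [W → big S]
big S push big push big => big W push big push big push big   [S → W push big]
big W push big push big push big => big S push big push big push big   [W → S]
big S push big push big push big => big three push big push big push big   [S → three]

S => W push big => S push big => W push big push big => big S push big push big => big W push big push big push big => big S push big push big push big => big three push big push big push big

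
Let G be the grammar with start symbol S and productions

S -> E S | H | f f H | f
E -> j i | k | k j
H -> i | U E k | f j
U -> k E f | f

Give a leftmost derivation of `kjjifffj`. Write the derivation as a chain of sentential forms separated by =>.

S => ES   [S -> E S]
ES => kjS   [E -> k j]
kjS => kjES   [S -> E S]
kjES => kjjiS   [E -> j i]
kjjiS => kjjiffH   [S -> f f H]
kjjiffH => kjjifffj   [H -> f j]

S=>ES=>kjS=>kjES=>kjjiS=>kjjiffH=>kjjifffj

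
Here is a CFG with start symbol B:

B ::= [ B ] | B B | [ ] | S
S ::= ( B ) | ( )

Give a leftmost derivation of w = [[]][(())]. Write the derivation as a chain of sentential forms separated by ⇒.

B⇒BB⇒[B]B⇒[[]]B⇒[[]][B]⇒[[]][S]⇒[[]][(B)]⇒[[]][(S)]⇒[[]][(())]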